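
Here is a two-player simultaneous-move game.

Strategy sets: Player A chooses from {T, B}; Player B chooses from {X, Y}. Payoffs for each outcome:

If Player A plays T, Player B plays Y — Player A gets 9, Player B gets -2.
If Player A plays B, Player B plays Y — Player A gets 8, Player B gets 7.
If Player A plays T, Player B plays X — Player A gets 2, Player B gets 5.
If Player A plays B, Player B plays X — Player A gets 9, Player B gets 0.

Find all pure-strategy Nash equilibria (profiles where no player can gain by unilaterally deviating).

There is no pure-strategy Nash equilibrium.

For each player, find the best response to each opponent profile; mutual best responses are the pure NE.
Player A against X: payoffs 2, 9 → best response B.
Player A against Y: payoffs 9, 8 → best response T.
Player B against T: payoffs 5, -2 → best response X.
Player B against B: payoffs 0, 7 → best response Y.
No profile is a mutual best response for all players.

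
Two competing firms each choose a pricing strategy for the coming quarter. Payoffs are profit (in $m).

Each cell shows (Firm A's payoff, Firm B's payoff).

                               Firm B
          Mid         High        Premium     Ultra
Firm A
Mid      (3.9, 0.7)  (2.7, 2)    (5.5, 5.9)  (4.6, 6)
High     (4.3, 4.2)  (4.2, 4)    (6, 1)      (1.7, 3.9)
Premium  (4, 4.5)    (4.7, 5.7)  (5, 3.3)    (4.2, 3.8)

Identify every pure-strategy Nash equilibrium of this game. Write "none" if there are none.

(Mid, Ultra) and (High, Mid) and (Premium, High)

Mark each player's best response to every combination of opponents' strategies; a profile where every player is best-responding is a pure Nash equilibrium.
Firm A against Mid: payoffs 3.9, 4.3, 4 → best response High.
Firm A against High: payoffs 2.7, 4.2, 4.7 → best response Premium.
Firm A against Premium: payoffs 5.5, 6, 5 → best response High.
Firm A against Ultra: payoffs 4.6, 1.7, 4.2 → best response Mid.
Firm B against Mid: payoffs 0.7, 2, 5.9, 6 → best response Ultra.
Firm B against High: payoffs 4.2, 4, 1, 3.9 → best response Mid.
Firm B against Premium: payoffs 4.5, 5.7, 3.3, 3.8 → best response High.
Mutual best responses: (Mid, Ultra); (High, Mid); (Premium, High).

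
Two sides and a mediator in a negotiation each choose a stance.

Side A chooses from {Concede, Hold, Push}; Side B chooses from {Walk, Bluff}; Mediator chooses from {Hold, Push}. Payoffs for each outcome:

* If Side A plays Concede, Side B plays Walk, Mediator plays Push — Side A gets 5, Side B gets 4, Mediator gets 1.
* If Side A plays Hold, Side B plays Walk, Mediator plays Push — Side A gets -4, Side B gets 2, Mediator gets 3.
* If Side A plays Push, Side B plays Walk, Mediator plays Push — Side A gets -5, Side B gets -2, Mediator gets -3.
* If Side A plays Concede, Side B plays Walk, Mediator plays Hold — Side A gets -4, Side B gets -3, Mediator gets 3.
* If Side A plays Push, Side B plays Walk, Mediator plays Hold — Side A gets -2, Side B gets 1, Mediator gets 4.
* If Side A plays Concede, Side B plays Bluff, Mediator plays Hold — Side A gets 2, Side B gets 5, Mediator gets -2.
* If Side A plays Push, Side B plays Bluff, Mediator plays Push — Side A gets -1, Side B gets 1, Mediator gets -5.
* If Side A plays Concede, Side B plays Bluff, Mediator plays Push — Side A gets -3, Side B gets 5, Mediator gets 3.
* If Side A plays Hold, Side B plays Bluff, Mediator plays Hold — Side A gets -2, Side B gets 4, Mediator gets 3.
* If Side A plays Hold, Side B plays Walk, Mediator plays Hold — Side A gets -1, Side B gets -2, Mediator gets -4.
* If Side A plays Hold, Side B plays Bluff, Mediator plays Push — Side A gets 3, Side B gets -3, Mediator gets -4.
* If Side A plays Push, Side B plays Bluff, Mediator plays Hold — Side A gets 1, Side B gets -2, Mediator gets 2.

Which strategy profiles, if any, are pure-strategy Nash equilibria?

Check each profile: it is a Nash equilibrium iff no player can strictly gain by switching unilaterally.
(Concede, Walk, Hold): Side A can switch to Hold (-4 → -1). Not NE.
(Concede, Walk, Push): Side B can switch to Bluff (4 → 5). Not NE.
(Concede, Bluff, Hold): Mediator can switch to Push (-2 → 3). Not NE.
(Concede, Bluff, Push): Side A can switch to Hold (-3 → 3). Not NE.
(Hold, Walk, Hold): Side B can switch to Bluff (-2 → 4). Not NE.
(Hold, Walk, Push): Side A can switch to Concede (-4 → 5). Not NE.
(The remaining 6 profiles each have a profitable deviation by the same check.)

This game has no pure Nash equilibrium.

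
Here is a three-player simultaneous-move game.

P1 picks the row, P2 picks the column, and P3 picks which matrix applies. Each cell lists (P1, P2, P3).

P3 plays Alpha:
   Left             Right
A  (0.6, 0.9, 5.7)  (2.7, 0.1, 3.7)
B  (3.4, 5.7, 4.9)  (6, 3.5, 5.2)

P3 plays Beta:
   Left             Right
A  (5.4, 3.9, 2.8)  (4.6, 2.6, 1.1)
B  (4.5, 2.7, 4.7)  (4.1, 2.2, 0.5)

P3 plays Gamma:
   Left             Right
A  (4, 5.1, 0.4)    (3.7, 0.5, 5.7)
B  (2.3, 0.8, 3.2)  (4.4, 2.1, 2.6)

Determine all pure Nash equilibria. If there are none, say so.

The unique pure-strategy Nash equilibrium is (B, Left, Alpha).

For each player, find the best response to each opponent profile; mutual best responses are the pure NE.
P1 against (Left, Alpha): payoffs 0.6, 3.4 → best response B.
P1 against (Left, Beta): payoffs 5.4, 4.5 → best response A.
P1 against (Left, Gamma): payoffs 4, 2.3 → best response A.
P1 against (Right, Alpha): payoffs 2.7, 6 → best response B.
P1 against (Right, Beta): payoffs 4.6, 4.1 → best response A.
P1 against (Right, Gamma): payoffs 3.7, 4.4 → best response B.
P2 against (A, Alpha): payoffs 0.9, 0.1 → best response Left.
P2 against (A, Beta): payoffs 3.9, 2.6 → best response Left.
P2 against (A, Gamma): payoffs 5.1, 0.5 → best response Left.
P2 against (B, Alpha): payoffs 5.7, 3.5 → best response Left.
P2 against (B, Beta): payoffs 2.7, 2.2 → best response Left.
P2 against (B, Gamma): payoffs 0.8, 2.1 → best response Right.
P3 against (A, Left): payoffs 5.7, 2.8, 0.4 → best response Alpha.
P3 against (A, Right): payoffs 3.7, 1.1, 5.7 → best response Gamma.
P3 against (B, Left): payoffs 4.9, 4.7, 3.2 → best response Alpha.
P3 against (B, Right): payoffs 5.2, 0.5, 2.6 → best response Alpha.
Mutual best responses: (B, Left, Alpha).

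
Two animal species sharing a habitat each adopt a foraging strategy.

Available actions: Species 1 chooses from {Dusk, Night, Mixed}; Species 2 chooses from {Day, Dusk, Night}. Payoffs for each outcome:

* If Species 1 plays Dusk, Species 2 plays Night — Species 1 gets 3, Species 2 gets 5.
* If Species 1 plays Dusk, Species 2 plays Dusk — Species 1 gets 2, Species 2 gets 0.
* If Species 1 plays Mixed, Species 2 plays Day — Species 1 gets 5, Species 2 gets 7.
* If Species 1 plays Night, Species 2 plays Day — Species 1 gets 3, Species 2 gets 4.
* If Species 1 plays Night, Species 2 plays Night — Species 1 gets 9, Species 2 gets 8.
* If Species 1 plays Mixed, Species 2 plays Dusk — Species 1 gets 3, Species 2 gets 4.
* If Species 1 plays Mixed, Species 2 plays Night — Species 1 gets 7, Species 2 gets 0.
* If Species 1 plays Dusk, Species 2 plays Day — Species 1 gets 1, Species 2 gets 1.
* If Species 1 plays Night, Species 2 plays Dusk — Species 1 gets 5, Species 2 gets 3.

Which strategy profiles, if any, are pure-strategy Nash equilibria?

The pure Nash equilibria are (Night, Night); (Mixed, Day).

Species 1 against Day: payoffs 1, 3, 5 → best response Mixed.
Species 1 against Dusk: payoffs 2, 5, 3 → best response Night.
Species 1 against Night: payoffs 3, 9, 7 → best response Night.
Species 2 against Dusk: payoffs 1, 0, 5 → best response Night.
Species 2 against Night: payoffs 4, 3, 8 → best response Night.
Species 2 against Mixed: payoffs 7, 4, 0 → best response Day.
Mutual best responses: (Night, Night); (Mixed, Day).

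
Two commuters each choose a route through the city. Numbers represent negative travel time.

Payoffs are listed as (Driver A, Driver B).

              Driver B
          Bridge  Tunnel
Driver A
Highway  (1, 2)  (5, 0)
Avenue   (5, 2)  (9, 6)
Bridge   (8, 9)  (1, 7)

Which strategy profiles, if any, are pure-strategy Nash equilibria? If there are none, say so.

Driver A against Bridge: payoffs 1, 5, 8 → best response Bridge.
Driver A against Tunnel: payoffs 5, 9, 1 → best response Avenue.
Driver B against Highway: payoffs 2, 0 → best response Bridge.
Driver B against Avenue: payoffs 2, 6 → best response Tunnel.
Driver B against Bridge: payoffs 9, 7 → best response Bridge.
Mutual best responses: (Avenue, Tunnel); (Bridge, Bridge).

(Avenue, Tunnel); (Bridge, Bridge)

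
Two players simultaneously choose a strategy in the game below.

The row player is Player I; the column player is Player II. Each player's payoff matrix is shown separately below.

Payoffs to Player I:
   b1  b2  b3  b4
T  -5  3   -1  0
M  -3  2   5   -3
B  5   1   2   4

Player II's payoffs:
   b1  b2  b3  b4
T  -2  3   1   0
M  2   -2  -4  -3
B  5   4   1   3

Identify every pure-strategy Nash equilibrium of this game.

(T, b1): Player I can switch to M (-5 → -3). Not NE.
(T, b2): Player I gets 3, best alternative 2; Player II gets 3, best alternative 1. No profitable deviation — NE.
(T, b3): Player I can switch to M (-1 → 5). Not NE.
(T, b4): Player I can switch to B (0 → 4). Not NE.
(M, b1): Player I can switch to B (-3 → 5). Not NE.
(M, b2): Player I can switch to T (2 → 3). Not NE.
(M, b3): Player II can switch to b1 (-4 → 2). Not NE.
(M, b4): Player I can switch to T (-3 → 0). Not NE.
(B, b1): Player I gets 5, best alternative -3; Player II gets 5, best alternative 4. No profitable deviation — NE.
(B, b2): Player I can switch to T (1 → 3). Not NE.
(B, b3): Player I can switch to M (2 → 5). Not NE.
(B, b4): Player II can switch to b1 (3 → 5). Not NE.

Pure-strategy Nash equilibria: (T, b2); (B, b1)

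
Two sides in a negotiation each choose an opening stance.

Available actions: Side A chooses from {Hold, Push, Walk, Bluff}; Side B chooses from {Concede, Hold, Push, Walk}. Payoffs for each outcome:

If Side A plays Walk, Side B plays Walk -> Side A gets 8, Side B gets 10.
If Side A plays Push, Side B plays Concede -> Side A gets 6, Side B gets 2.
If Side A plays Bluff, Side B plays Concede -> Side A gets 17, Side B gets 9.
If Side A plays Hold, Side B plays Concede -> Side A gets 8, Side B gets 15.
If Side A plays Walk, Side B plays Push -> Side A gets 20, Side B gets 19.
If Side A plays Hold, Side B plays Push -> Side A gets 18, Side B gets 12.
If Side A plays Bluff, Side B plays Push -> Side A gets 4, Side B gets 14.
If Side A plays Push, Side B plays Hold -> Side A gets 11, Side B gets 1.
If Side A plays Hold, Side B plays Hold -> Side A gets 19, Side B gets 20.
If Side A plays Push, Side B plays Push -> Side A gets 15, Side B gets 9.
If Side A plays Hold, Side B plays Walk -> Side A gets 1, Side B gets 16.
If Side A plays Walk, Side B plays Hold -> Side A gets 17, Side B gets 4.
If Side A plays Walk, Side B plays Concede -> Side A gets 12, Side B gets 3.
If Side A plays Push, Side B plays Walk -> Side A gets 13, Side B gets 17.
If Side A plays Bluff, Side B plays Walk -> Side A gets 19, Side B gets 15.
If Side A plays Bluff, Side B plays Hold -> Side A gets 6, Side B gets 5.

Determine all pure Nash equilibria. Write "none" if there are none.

The pure Nash equilibria are (Hold, Hold); (Walk, Push); (Bluff, Walk).

Mark each player's best response to every combination of opponents' strategies; a profile where every player is best-responding is a pure Nash equilibrium.
Side A against Concede: payoffs 8, 6, 12, 17 → best response Bluff.
Side A against Hold: payoffs 19, 11, 17, 6 → best response Hold.
Side A against Push: payoffs 18, 15, 20, 4 → best response Walk.
Side A against Walk: payoffs 1, 13, 8, 19 → best response Bluff.
Side B against Hold: payoffs 15, 20, 12, 16 → best response Hold.
Side B against Push: payoffs 2, 1, 9, 17 → best response Walk.
Side B against Walk: payoffs 3, 4, 19, 10 → best response Push.
Side B against Bluff: payoffs 9, 5, 14, 15 → best response Walk.
Mutual best responses: (Hold, Hold); (Walk, Push); (Bluff, Walk).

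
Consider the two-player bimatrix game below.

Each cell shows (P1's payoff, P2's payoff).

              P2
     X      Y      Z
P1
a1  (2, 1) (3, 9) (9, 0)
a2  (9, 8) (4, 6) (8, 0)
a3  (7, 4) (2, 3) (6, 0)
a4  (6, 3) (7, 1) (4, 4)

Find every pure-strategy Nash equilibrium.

Pure NE: (a2, X)

(a1, X): P1 can switch to a2 (2 → 9). Not NE.
(a1, Y): P1 can switch to a2 (3 → 4). Not NE.
(a1, Z): P2 can switch to X (0 → 1). Not NE.
(a2, X): P1 gets 9, best alternative 7; P2 gets 8, best alternative 6. No profitable deviation — NE.
(a2, Y): P1 can switch to a4 (4 → 7). Not NE.
(a2, Z): P1 can switch to a1 (8 → 9). Not NE.
(a3, X): P1 can switch to a2 (7 → 9). Not NE.
(a3, Y): P1 can switch to a1 (2 → 3). Not NE.
(a3, Z): P1 can switch to a1 (6 → 9). Not NE.
(The remaining 3 profiles each have a profitable deviation by the same check.)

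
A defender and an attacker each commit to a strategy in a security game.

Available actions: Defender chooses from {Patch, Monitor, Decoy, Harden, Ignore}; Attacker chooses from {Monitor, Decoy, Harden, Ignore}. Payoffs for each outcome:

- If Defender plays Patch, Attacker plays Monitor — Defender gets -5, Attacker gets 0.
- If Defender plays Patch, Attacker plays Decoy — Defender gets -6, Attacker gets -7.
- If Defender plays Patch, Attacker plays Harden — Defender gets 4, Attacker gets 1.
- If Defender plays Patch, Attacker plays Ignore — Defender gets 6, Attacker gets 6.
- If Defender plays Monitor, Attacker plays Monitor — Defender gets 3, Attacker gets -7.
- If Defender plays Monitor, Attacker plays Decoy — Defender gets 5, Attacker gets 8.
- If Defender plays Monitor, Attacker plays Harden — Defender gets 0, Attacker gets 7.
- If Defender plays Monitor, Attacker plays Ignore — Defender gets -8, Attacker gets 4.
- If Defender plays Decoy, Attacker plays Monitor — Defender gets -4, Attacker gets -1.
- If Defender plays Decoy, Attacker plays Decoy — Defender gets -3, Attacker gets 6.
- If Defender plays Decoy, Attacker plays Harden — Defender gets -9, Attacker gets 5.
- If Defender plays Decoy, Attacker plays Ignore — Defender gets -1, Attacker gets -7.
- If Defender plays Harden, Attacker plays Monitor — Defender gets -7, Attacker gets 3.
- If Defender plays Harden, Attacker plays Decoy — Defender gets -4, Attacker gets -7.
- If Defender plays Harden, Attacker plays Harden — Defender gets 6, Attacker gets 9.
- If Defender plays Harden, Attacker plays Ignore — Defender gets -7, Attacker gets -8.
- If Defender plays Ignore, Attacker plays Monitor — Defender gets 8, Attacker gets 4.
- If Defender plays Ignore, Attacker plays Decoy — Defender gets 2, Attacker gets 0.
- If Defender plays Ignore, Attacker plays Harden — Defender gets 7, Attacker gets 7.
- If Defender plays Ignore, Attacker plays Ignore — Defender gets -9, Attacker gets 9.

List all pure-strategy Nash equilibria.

(Patch, Ignore) and (Monitor, Decoy)

For each strategy profile, look for a profitable unilateral deviation.
(Patch, Monitor): Defender can switch to Monitor (-5 → 3). Not NE.
(Patch, Decoy): Defender can switch to Monitor (-6 → 5). Not NE.
(Patch, Harden): Defender can switch to Harden (4 → 6). Not NE.
(Patch, Ignore): Defender gets 6, best alternative -1; Attacker gets 6, best alternative 1. No profitable deviation — NE.
(Monitor, Monitor): Defender can switch to Ignore (3 → 8). Not NE.
(Monitor, Decoy): Defender gets 5, best alternative 2; Attacker gets 8, best alternative 7. No profitable deviation — NE.
(Monitor, Harden): Defender can switch to Patch (0 → 4). Not NE.
(Monitor, Ignore): Defender can switch to Patch (-8 → 6). Not NE.
(The remaining 12 profiles each have a profitable deviation by the same check.)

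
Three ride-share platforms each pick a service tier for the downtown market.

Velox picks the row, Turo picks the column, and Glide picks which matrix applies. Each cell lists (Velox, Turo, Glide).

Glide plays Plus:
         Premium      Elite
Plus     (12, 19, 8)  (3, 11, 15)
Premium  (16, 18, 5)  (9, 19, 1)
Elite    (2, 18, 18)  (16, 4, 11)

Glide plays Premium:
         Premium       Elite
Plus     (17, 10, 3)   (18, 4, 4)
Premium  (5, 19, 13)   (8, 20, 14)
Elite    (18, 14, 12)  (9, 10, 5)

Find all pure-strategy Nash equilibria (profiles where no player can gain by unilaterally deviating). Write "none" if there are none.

There is no pure-strategy Nash equilibrium.

For each player, find the best response to each opponent profile; mutual best responses are the pure NE.
Velox against (Premium, Plus): payoffs 12, 16, 2 → best response Premium.
Velox against (Premium, Premium): payoffs 17, 5, 18 → best response Elite.
Velox against (Elite, Plus): payoffs 3, 9, 16 → best response Elite.
Velox against (Elite, Premium): payoffs 18, 8, 9 → best response Plus.
Turo against (Plus, Plus): payoffs 19, 11 → best response Premium.
Turo against (Plus, Premium): payoffs 10, 4 → best response Premium.
Turo against (Premium, Plus): payoffs 18, 19 → best response Elite.
Turo against (Premium, Premium): payoffs 19, 20 → best response Elite.
Turo against (Elite, Plus): payoffs 18, 4 → best response Premium.
Turo against (Elite, Premium): payoffs 14, 10 → best response Premium.
Glide against (Plus, Premium): payoffs 8, 3 → best response Plus.
Glide against (Plus, Elite): payoffs 15, 4 → best response Plus.
Glide against (Premium, Premium): payoffs 5, 13 → best response Premium.
Glide against (Premium, Elite): payoffs 1, 14 → best response Premium.
Glide against (Elite, Premium): payoffs 18, 12 → best response Plus.
Glide against (Elite, Elite): payoffs 11, 5 → best response Plus.
No profile is a mutual best response for all players.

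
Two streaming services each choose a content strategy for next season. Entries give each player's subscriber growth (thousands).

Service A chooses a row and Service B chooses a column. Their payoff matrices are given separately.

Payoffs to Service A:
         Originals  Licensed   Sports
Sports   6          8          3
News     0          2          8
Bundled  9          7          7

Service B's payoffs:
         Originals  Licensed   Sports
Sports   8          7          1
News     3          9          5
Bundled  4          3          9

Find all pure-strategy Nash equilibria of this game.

There is no pure-strategy Nash equilibrium.

Mark each player's best response to every combination of opponents' strategies; a profile where every player is best-responding is a pure Nash equilibrium.
Service A against Originals: payoffs 6, 0, 9 → best response Bundled.
Service A against Licensed: payoffs 8, 2, 7 → best response Sports.
Service A against Sports: payoffs 3, 8, 7 → best response News.
Service B against Sports: payoffs 8, 7, 1 → best response Originals.
Service B against News: payoffs 3, 9, 5 → best response Licensed.
Service B against Bundled: payoffs 4, 3, 9 → best response Sports.
No profile is a mutual best response for all players.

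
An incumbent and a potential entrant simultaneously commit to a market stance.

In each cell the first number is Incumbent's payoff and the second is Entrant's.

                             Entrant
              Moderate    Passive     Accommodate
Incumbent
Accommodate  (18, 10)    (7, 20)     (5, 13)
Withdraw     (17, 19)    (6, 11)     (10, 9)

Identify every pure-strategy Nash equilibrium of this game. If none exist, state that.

(Accommodate, Passive)

Incumbent against Moderate: payoffs 18, 17 → best response Accommodate.
Incumbent against Passive: payoffs 7, 6 → best response Accommodate.
Incumbent against Accommodate: payoffs 5, 10 → best response Withdraw.
Entrant against Accommodate: payoffs 10, 20, 13 → best response Passive.
Entrant against Withdraw: payoffs 19, 11, 9 → best response Moderate.
Mutual best responses: (Accommodate, Passive).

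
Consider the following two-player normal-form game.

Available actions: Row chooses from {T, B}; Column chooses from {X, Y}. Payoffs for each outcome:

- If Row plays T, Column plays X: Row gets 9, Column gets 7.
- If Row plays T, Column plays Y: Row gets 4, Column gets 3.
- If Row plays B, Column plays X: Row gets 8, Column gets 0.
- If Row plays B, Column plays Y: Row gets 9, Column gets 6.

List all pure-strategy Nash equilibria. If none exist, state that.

(T, X): Row gets 9, best alternative 8; Column gets 7, best alternative 3. No profitable deviation — NE.
(T, Y): Row can switch to B (4 → 9). Not NE.
(B, X): Row can switch to T (8 → 9). Not NE.
(B, Y): Row gets 9, best alternative 4; Column gets 6, best alternative 0. No profitable deviation — NE.

Pure-strategy Nash equilibria: (T, X); (B, Y)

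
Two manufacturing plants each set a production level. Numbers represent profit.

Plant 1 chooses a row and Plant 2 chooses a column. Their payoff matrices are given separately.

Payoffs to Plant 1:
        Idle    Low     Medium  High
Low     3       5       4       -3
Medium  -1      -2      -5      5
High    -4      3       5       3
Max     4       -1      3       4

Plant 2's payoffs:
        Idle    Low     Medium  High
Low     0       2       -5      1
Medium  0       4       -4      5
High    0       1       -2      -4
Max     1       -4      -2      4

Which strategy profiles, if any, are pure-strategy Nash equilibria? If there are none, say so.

Pure-strategy Nash equilibria: (Low, Low), (Medium, High)

For each strategy profile, look for a profitable unilateral deviation.
(Low, Idle): Plant 1 can switch to Max (3 → 4). Not NE.
(Low, Low): Plant 1 gets 5, best alternative 3; Plant 2 gets 2, best alternative 1. No profitable deviation — NE.
(Low, Medium): Plant 1 can switch to High (4 → 5). Not NE.
(Low, High): Plant 1 can switch to Medium (-3 → 5). Not NE.
(Medium, Idle): Plant 1 can switch to Low (-1 → 3). Not NE.
(Medium, Low): Plant 1 can switch to Low (-2 → 5). Not NE.
(Medium, Medium): Plant 1 can switch to Low (-5 → 4). Not NE.
(Medium, High): Plant 1 gets 5, best alternative 4; Plant 2 gets 5, best alternative 4. No profitable deviation — NE.
(The remaining 8 profiles each have a profitable deviation by the same check.)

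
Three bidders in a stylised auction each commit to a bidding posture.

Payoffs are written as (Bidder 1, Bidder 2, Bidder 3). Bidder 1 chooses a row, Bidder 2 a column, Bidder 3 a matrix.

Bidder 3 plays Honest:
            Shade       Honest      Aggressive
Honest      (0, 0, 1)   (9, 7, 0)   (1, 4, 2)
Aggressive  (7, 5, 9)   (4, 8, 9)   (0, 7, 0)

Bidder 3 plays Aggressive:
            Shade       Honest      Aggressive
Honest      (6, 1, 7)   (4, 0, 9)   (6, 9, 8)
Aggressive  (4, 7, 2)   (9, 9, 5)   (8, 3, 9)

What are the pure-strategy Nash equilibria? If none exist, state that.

This game has no pure Nash equilibrium.

(Honest, Shade, Honest): Bidder 1 can switch to Aggressive (0 → 7). Not NE.
(Honest, Shade, Aggressive): Bidder 2 can switch to Aggressive (1 → 9). Not NE.
(Honest, Honest, Honest): Bidder 3 can switch to Aggressive (0 → 9). Not NE.
(Honest, Honest, Aggressive): Bidder 1 can switch to Aggressive (4 → 9). Not NE.
(Honest, Aggressive, Honest): Bidder 2 can switch to Honest (4 → 7). Not NE.
(Honest, Aggressive, Aggressive): Bidder 1 can switch to Aggressive (6 → 8). Not NE.
(Aggressive, Shade, Honest): Bidder 2 can switch to Honest (5 → 8). Not NE.
(Aggressive, Shade, Aggressive): Bidder 1 can switch to Honest (4 → 6). Not NE.
(Aggressive, Honest, Honest): Bidder 1 can switch to Honest (4 → 9). Not NE.
(Aggressive, Honest, Aggressive): Bidder 3 can switch to Honest (5 → 9). Not NE.
(The remaining 2 profiles each have a profitable deviation by the same check.)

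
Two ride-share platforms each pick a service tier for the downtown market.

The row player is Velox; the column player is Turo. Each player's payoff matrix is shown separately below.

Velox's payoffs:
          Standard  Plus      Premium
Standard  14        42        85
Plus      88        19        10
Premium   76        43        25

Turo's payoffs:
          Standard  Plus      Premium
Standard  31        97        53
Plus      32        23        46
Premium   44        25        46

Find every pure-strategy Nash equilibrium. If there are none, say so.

Velox against Standard: payoffs 14, 88, 76 → best response Plus.
Velox against Plus: payoffs 42, 19, 43 → best response Premium.
Velox against Premium: payoffs 85, 10, 25 → best response Standard.
Turo against Standard: payoffs 31, 97, 53 → best response Plus.
Turo against Plus: payoffs 32, 23, 46 → best response Premium.
Turo against Premium: payoffs 44, 25, 46 → best response Premium.
No profile is a mutual best response for all players.

This game has no pure Nash equilibrium.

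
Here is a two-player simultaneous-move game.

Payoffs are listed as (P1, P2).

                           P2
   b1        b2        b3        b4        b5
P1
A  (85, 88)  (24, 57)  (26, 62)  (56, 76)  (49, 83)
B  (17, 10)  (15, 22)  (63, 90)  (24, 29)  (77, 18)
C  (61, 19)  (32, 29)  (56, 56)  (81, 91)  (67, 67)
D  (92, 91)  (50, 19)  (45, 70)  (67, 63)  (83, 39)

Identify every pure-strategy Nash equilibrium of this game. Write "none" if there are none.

The pure Nash equilibria are (B, b3); (C, b4); (D, b1).

(A, b1): P1 can switch to D (85 → 92). Not NE.
(A, b2): P1 can switch to C (24 → 32). Not NE.
(A, b3): P1 can switch to B (26 → 63). Not NE.
(A, b4): P1 can switch to C (56 → 81). Not NE.
(A, b5): P1 can switch to B (49 → 77). Not NE.
(B, b1): P1 can switch to A (17 → 85). Not NE.
(B, b2): P1 can switch to A (15 → 24). Not NE.
(B, b3): P1 gets 63, best alternative 56; P2 gets 90, best alternative 29. No profitable deviation — NE.
(B, b4): P1 can switch to A (24 → 56). Not NE.
(B, b5): P1 can switch to D (77 → 83). Not NE.
(C, b1): P1 can switch to A (61 → 85). Not NE.
(C, b4): P1 gets 81, best alternative 67; P2 gets 91, best alternative 67. No profitable deviation — NE.
(D, b1): P1 gets 92, best alternative 85; P2 gets 91, best alternative 70. No profitable deviation — NE.
(The remaining 7 profiles each have a profitable deviation by the same check.)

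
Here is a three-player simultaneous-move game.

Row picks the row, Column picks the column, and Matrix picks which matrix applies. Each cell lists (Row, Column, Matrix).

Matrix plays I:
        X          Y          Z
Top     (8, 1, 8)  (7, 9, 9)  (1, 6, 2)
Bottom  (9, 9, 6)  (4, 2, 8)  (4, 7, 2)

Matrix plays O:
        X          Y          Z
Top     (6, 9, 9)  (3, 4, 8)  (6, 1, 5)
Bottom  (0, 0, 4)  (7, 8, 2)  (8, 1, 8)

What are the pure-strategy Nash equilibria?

Row against (X, I): payoffs 8, 9 → best response Bottom.
Row against (X, O): payoffs 6, 0 → best response Top.
Row against (Y, I): payoffs 7, 4 → best response Top.
Row against (Y, O): payoffs 3, 7 → best response Bottom.
Row against (Z, I): payoffs 1, 4 → best response Bottom.
Row against (Z, O): payoffs 6, 8 → best response Bottom.
Column against (Top, I): payoffs 1, 9, 6 → best response Y.
Column against (Top, O): payoffs 9, 4, 1 → best response X.
Column against (Bottom, I): payoffs 9, 2, 7 → best response X.
Column against (Bottom, O): payoffs 0, 8, 1 → best response Y.
Matrix against (Top, X): payoffs 8, 9 → best response O.
Matrix against (Top, Y): payoffs 9, 8 → best response I.
Matrix against (Top, Z): payoffs 2, 5 → best response O.
Matrix against (Bottom, X): payoffs 6, 4 → best response I.
Matrix against (Bottom, Y): payoffs 8, 2 → best response I.
Matrix against (Bottom, Z): payoffs 2, 8 → best response O.
Mutual best responses: (Top, X, O); (Top, Y, I); (Bottom, X, I).

The pure Nash equilibria are (Top, X, O) and (Top, Y, I) and (Bottom, X, I).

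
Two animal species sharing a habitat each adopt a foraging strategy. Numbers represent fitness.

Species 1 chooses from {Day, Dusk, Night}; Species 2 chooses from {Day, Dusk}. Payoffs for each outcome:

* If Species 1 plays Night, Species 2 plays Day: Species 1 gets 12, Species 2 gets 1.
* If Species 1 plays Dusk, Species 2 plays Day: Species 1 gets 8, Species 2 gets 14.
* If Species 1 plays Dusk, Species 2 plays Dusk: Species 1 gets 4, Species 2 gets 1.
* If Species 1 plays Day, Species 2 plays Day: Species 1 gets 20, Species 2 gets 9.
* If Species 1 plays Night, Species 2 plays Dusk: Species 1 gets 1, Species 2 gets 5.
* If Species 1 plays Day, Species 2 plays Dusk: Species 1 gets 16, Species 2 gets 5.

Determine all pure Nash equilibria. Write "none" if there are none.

Species 1 against Day: payoffs 20, 8, 12 → best response Day.
Species 1 against Dusk: payoffs 16, 4, 1 → best response Day.
Species 2 against Day: payoffs 9, 5 → best response Day.
Species 2 against Dusk: payoffs 14, 1 → best response Day.
Species 2 against Night: payoffs 1, 5 → best response Dusk.
Mutual best responses: (Day, Day).

The unique pure-strategy Nash equilibrium is (Day, Day).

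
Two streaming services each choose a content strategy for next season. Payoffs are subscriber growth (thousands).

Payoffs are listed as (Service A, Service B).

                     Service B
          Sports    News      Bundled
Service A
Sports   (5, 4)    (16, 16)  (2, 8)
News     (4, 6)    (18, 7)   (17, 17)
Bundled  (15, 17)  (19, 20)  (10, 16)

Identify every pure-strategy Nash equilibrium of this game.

Pure-strategy Nash equilibria: (News, Bundled) and (Bundled, News)

Check each profile: it is a Nash equilibrium iff no player can strictly gain by switching unilaterally.
(Sports, Sports): Service A can switch to Bundled (5 → 15). Not NE.
(Sports, News): Service A can switch to News (16 → 18). Not NE.
(Sports, Bundled): Service A can switch to News (2 → 17). Not NE.
(News, Sports): Service A can switch to Sports (4 → 5). Not NE.
(News, News): Service A can switch to Bundled (18 → 19). Not NE.
(News, Bundled): Service A gets 17, best alternative 10; Service B gets 17, best alternative 7. No profitable deviation — NE.
(Bundled, Sports): Service B can switch to News (17 → 20). Not NE.
(Bundled, News): Service A gets 19, best alternative 18; Service B gets 20, best alternative 17. No profitable deviation — NE.
(Bundled, Bundled): Service A can switch to News (10 → 17). Not NE.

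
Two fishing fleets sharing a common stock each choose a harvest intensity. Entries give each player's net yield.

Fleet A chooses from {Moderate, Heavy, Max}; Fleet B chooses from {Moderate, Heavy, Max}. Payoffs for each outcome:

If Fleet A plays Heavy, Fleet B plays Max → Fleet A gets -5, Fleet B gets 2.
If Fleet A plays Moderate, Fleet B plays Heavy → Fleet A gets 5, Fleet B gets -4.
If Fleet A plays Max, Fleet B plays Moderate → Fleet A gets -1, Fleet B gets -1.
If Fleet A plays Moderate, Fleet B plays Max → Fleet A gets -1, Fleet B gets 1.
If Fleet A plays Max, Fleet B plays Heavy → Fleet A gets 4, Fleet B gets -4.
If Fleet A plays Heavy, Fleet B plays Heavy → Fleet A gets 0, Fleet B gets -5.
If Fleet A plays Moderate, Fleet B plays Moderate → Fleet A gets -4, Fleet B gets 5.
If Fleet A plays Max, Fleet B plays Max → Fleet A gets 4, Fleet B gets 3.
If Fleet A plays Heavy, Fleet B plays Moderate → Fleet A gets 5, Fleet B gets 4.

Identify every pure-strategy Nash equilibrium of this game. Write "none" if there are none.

(Heavy, Moderate); (Max, Max)

Fleet A against Moderate: payoffs -4, 5, -1 → best response Heavy.
Fleet A against Heavy: payoffs 5, 0, 4 → best response Moderate.
Fleet A against Max: payoffs -1, -5, 4 → best response Max.
Fleet B against Moderate: payoffs 5, -4, 1 → best response Moderate.
Fleet B against Heavy: payoffs 4, -5, 2 → best response Moderate.
Fleet B against Max: payoffs -1, -4, 3 → best response Max.
Mutual best responses: (Heavy, Moderate); (Max, Max).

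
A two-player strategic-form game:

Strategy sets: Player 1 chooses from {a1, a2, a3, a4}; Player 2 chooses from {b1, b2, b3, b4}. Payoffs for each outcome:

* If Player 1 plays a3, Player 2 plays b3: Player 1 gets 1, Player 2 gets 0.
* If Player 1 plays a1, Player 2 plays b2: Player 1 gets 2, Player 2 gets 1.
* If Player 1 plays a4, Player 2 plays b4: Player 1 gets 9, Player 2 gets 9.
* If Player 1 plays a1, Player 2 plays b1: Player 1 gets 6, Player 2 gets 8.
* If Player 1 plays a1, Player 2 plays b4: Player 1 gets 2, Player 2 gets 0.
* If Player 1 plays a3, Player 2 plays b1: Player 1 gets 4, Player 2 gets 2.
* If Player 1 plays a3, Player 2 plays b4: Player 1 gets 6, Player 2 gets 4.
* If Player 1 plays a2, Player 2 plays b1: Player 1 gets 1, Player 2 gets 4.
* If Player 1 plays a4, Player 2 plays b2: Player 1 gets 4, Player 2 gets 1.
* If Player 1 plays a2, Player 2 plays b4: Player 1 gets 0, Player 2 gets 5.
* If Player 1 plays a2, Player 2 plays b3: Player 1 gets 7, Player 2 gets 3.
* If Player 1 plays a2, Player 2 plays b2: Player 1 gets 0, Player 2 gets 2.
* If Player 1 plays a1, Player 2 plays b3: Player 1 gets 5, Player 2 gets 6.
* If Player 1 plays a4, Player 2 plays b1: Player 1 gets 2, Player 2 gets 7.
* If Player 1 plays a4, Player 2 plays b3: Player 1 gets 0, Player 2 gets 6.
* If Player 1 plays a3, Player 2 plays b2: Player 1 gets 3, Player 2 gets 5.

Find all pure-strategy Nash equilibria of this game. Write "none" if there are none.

(a1, b1); (a4, b4)

Player 1 against b1: payoffs 6, 1, 4, 2 → best response a1.
Player 1 against b2: payoffs 2, 0, 3, 4 → best response a4.
Player 1 against b3: payoffs 5, 7, 1, 0 → best response a2.
Player 1 against b4: payoffs 2, 0, 6, 9 → best response a4.
Player 2 against a1: payoffs 8, 1, 6, 0 → best response b1.
Player 2 against a2: payoffs 4, 2, 3, 5 → best response b4.
Player 2 against a3: payoffs 2, 5, 0, 4 → best response b2.
Player 2 against a4: payoffs 7, 1, 6, 9 → best response b4.
Mutual best responses: (a1, b1); (a4, b4).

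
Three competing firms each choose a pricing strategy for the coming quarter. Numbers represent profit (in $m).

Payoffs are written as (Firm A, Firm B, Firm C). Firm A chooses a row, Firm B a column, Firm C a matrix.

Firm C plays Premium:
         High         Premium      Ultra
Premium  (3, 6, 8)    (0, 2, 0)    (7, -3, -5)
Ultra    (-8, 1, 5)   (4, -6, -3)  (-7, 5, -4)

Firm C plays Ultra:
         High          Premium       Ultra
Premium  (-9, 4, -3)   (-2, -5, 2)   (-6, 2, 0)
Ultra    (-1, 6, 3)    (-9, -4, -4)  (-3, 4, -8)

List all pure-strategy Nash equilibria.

Firm A against (High, Premium): payoffs 3, -8 → best response Premium.
Firm A against (High, Ultra): payoffs -9, -1 → best response Ultra.
Firm A against (Premium, Premium): payoffs 0, 4 → best response Ultra.
Firm A against (Premium, Ultra): payoffs -2, -9 → best response Premium.
Firm A against (Ultra, Premium): payoffs 7, -7 → best response Premium.
Firm A against (Ultra, Ultra): payoffs -6, -3 → best response Ultra.
Firm B against (Premium, Premium): payoffs 6, 2, -3 → best response High.
Firm B against (Premium, Ultra): payoffs 4, -5, 2 → best response High.
Firm B against (Ultra, Premium): payoffs 1, -6, 5 → best response Ultra.
Firm B against (Ultra, Ultra): payoffs 6, -4, 4 → best response High.
Firm C against (Premium, High): payoffs 8, -3 → best response Premium.
Firm C against (Premium, Premium): payoffs 0, 2 → best response Ultra.
Firm C against (Premium, Ultra): payoffs -5, 0 → best response Ultra.
Firm C against (Ultra, High): payoffs 5, 3 → best response Premium.
Firm C against (Ultra, Premium): payoffs -3, -4 → best response Premium.
Firm C against (Ultra, Ultra): payoffs -4, -8 → best response Premium.
Mutual best responses: (Premium, High, Premium).

Pure NE: (Premium, High, Premium)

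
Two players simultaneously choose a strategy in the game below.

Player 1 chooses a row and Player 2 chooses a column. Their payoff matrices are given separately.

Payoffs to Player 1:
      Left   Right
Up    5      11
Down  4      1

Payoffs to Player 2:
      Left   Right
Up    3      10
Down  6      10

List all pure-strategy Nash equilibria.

(Up, Left): Player 2 can switch to Right (3 → 10). Not NE.
(Up, Right): Player 1 gets 11, best alternative 1; Player 2 gets 10, best alternative 3. No profitable deviation — NE.
(Down, Left): Player 1 can switch to Up (4 → 5). Not NE.
(Down, Right): Player 1 can switch to Up (1 → 11). Not NE.

Pure NE: (Up, Right)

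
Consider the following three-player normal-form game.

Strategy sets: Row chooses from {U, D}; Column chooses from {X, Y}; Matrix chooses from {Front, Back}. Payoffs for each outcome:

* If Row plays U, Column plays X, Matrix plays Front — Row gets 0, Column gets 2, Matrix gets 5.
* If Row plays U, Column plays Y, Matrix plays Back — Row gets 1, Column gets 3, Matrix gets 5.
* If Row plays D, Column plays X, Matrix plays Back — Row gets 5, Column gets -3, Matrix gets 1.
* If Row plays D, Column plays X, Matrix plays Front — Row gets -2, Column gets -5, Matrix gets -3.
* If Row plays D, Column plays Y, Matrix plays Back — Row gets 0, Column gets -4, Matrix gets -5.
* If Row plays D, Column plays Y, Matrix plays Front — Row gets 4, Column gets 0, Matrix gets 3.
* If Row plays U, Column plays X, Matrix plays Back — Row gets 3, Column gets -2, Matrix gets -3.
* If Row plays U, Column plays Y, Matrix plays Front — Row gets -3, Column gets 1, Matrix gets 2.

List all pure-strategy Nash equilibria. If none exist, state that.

(U, X, Front), (U, Y, Back), (D, X, Back), (D, Y, Front)

(U, X, Front): Row gets 0, best alternative -2; Column gets 2, best alternative 1; Matrix gets 5, best alternative -3. No profitable deviation — NE.
(U, X, Back): Row can switch to D (3 → 5). Not NE.
(U, Y, Front): Row can switch to D (-3 → 4). Not NE.
(U, Y, Back): Row gets 1, best alternative 0; Column gets 3, best alternative -2; Matrix gets 5, best alternative 2. No profitable deviation — NE.
(D, X, Front): Row can switch to U (-2 → 0). Not NE.
(D, X, Back): Row gets 5, best alternative 3; Column gets -3, best alternative -4; Matrix gets 1, best alternative -3. No profitable deviation — NE.
(D, Y, Front): Row gets 4, best alternative -3; Column gets 0, best alternative -5; Matrix gets 3, best alternative -5. No profitable deviation — NE.
(D, Y, Back): Row can switch to U (0 → 1). Not NE.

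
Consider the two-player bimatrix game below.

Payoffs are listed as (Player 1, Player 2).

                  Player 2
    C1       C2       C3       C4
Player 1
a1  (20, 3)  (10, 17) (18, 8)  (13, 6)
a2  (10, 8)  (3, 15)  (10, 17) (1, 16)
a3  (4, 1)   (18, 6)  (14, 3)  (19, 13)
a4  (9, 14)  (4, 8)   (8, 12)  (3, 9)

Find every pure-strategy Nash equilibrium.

Player 1 against C1: payoffs 20, 10, 4, 9 → best response a1.
Player 1 against C2: payoffs 10, 3, 18, 4 → best response a3.
Player 1 against C3: payoffs 18, 10, 14, 8 → best response a1.
Player 1 against C4: payoffs 13, 1, 19, 3 → best response a3.
Player 2 against a1: payoffs 3, 17, 8, 6 → best response C2.
Player 2 against a2: payoffs 8, 15, 17, 16 → best response C3.
Player 2 against a3: payoffs 1, 6, 3, 13 → best response C4.
Player 2 against a4: payoffs 14, 8, 12, 9 → best response C1.
Mutual best responses: (a3, C4).

(a3, C4)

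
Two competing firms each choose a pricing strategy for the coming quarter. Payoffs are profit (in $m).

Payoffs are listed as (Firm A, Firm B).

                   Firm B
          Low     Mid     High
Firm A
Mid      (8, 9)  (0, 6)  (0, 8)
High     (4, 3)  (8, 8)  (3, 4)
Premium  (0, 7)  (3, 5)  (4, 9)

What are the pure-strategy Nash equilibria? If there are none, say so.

(Mid, Low): Firm A gets 8, best alternative 4; Firm B gets 9, best alternative 8. No profitable deviation — NE.
(Mid, Mid): Firm A can switch to High (0 → 8). Not NE.
(Mid, High): Firm A can switch to High (0 → 3). Not NE.
(High, Low): Firm A can switch to Mid (4 → 8). Not NE.
(High, Mid): Firm A gets 8, best alternative 3; Firm B gets 8, best alternative 4. No profitable deviation — NE.
(High, High): Firm A can switch to Premium (3 → 4). Not NE.
(Premium, Low): Firm A can switch to Mid (0 → 8). Not NE.
(Premium, Mid): Firm A can switch to High (3 → 8). Not NE.
(Premium, High): Firm A gets 4, best alternative 3; Firm B gets 9, best alternative 7. No profitable deviation — NE.

The pure Nash equilibria are (Mid, Low) and (High, Mid) and (Premium, High).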